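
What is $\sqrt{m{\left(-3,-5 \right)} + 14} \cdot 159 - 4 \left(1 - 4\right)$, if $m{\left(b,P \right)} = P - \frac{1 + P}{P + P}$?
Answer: $12 + \frac{159 \sqrt{215}}{5} \approx 478.28$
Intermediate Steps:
$m{\left(b,P \right)} = P - \frac{1 + P}{2 P}$
$\sqrt{m{\left(-3,-5 \right)} + 14} \cdot 159 - 4 \left(1 - 4\right) = \sqrt{\left(- \frac{1}{2} - 5 - \frac{1}{2 \left(-5\right)}\right) + 14} \cdot 159 - 4 \left(1 - 4\right) = \sqrt{\left(- \frac{1}{2} - 5 - - \frac{1}{10}\right) + 14} \cdot 159 - -12 = \sqrt{\left(- \frac{1}{2} - 5 + \frac{1}{10}\right) + 14} \cdot 159 + 12 = \sqrt{- \frac{27}{5} + 14} \cdot 159 + 12 = \sqrt{\frac{43}{5}} \cdot 159 + 12 = \frac{\sqrt{215}}{5} \cdot 159 + 12 = \frac{159 \sqrt{215}}{5} + 12 = 12 + \frac{159 \sqrt{215}}{5}$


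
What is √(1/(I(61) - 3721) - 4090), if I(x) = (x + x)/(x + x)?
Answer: I*√14149764930/1860 ≈ 63.953*I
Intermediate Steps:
I(x) = 1 (I(x) = (2*x)/((2*x)) = (2*x)*(1/(2*x)) = 1)
√(1/(I(61) - 3721) - 4090) = √(1/(1 - 3721) - 4090) = √(1/(-3720) - 4090) = √(-1/3720 - 4090) = √(-15214801/3720) = I*√14149764930/1860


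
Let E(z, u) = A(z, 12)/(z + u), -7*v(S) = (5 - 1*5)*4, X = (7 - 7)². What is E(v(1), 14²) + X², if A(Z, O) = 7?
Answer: 1/28 ≈ 0.035714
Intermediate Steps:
X = 0 (X = 0² = 0)
v(S) = 0 (v(S) = -(5 - 1*5)*4/7 = -(5 - 5)*4/7 = -0*4 = -⅐*0 = 0)
E(z, u) = 7/(u + z) (E(z, u) = 7/(z + u) = 7/(u + z))
E(v(1), 14²) + X² = 7/(14² + 0) + 0² = 7/(196 + 0) + 0 = 7/196 + 0 = 7*(1/196) + 0 = 1/28 + 0 = 1/28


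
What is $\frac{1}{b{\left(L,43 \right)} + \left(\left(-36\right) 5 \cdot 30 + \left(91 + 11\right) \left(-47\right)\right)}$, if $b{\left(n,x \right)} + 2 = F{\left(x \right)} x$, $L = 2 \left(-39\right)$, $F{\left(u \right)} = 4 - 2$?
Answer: $- \frac{1}{10110} \approx -9.8912 \cdot 10^{-5}$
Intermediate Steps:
$F{\left(u \right)} = 2$
$L = -78$
$b{\left(n,x \right)} = -2 + 2 x$
$\frac{1}{b{\left(L,43 \right)} + \left(\left(-36\right) 5 \cdot 30 + \left(91 + 11\right) \left(-47\right)\right)} = \frac{1}{\left(-2 + 2 \cdot 43\right) + \left(\left(-36\right) 5 \cdot 30 + \left(91 + 11\right) \left(-47\right)\right)} = \frac{1}{\left(-2 + 86\right) + \left(\left(-180\right) 30 + 102 \left(-47\right)\right)} = \frac{1}{84 - 10194} = \frac{1}{-10110} = - \frac{1}{10110}$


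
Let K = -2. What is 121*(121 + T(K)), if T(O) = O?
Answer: 14399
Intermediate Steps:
121*(121 + T(K)) = 121*(121 - 2) = 121*119 = 14399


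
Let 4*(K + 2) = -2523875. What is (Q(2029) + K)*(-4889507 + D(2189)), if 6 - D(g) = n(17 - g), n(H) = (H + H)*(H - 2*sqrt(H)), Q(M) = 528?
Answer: 36123534868799/4 + 10954573224*I*sqrt(543) ≈ 9.0309e+12 + 2.5527e+11*I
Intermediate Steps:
K = -2523883/4 (K = -2 + (1/4)*(-2523875) = -2 - 2523875/4 = -2523883/4 ≈ -6.3097e+5)
n(H) = 2*H*(H - 2*sqrt(H)) (n(H) = (2*H)*(H - 2*sqrt(H)) = 2*H*(H - 2*sqrt(H)))
D(g) = 6 - 2*(17 - g)**2 + 4*(17 - g)**(3/2) (D(g) = 6 - (-4*(17 - g)**(3/2) + 2*(17 - g)**2) = 6 + (-2*(17 - g)**2 + 4*(17 - g)**(3/2)) = 6 - 2*(17 - g)**2 + 4*(17 - g)**(3/2))
(Q(2029) + K)*(-4889507 + D(2189)) = (528 - 2523883/4)*(-4889507 + (6 - 2*(-17 + 2189)**2 + 4*(17 - 1*2189)**(3/2))) = -2521771*(-4889507 + (6 - 2*2172**2 + 4*(17 - 2189)**(3/2)))/4 = -2521771*(-4889507 + (6 - 2*4717584 + 4*(-2172)**(3/2)))/4 = -2521771*(-4889507 + (6 - 9435168 + 4*(-4344*I*sqrt(543))))/4 = -2521771*(-4889507 + (6 - 9435168 - 17376*I*sqrt(543)))/4 = -2521771*(-4889507 + (-9435162 - 17376*I*sqrt(543)))/4 = -2521771*(-14324669 - 17376*I*sqrt(543))/4 = 36123534868799/4 + 10954573224*I*sqrt(543)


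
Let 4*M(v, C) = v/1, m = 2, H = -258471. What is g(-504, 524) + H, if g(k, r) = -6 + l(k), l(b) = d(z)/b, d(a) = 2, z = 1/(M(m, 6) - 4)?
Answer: -65136205/252 ≈ -2.5848e+5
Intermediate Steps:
M(v, C) = v/4 (M(v, C) = (v/1)/4 = (v*1)/4 = v/4)
z = -2/7 (z = 1/((1/4)*2 - 4) = 1/(1/2 - 4) = 1/(-7/2) = -2/7 ≈ -0.28571)
l(b) = 2/b
g(k, r) = -6 + 2/k
g(-504, 524) + H = (-6 + 2/(-504)) - 258471 = (-6 + 2*(-1/504)) - 258471 = (-6 - 1/252) - 258471 = -1513/252 - 258471 = -65136205/252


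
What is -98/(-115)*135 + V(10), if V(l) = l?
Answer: 2876/23 ≈ 125.04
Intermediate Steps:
-98/(-115)*135 + V(10) = -98/(-115)*135 + 10 = -98*(-1/115)*135 + 10 = (98/115)*135 + 10 = 2646/23 + 10 = 2876/23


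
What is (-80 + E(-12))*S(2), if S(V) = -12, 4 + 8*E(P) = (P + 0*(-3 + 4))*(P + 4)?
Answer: 822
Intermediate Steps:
E(P) = -½ + P*(4 + P)/8 (E(P) = -½ + ((P + 0*(-3 + 4))*(P + 4))/8 = -½ + ((P + 0*1)*(4 + P))/8 = -½ + ((P + 0)*(4 + P))/8 = -½ + (P*(4 + P))/8 = -½ + P*(4 + P)/8)
(-80 + E(-12))*S(2) = (-80 + (-½ + (½)*(-12) + (⅛)*(-12)²))*(-12) = (-80 + (-½ - 6 + (⅛)*144))*(-12) = (-80 + (-½ - 6 + 18))*(-12) = (-80 + 23/2)*(-12) = -137/2*(-12) = 822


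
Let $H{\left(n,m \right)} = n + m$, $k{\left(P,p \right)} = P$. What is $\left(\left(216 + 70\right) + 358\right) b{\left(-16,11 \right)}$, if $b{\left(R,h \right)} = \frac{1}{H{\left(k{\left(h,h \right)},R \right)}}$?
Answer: $- \frac{644}{5} \approx -128.8$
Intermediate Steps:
$H{\left(n,m \right)} = m + n$
$b{\left(R,h \right)} = \frac{1}{R + h}$
$\left(\left(216 + 70\right) + 358\right) b{\left(-16,11 \right)} = \frac{\left(216 + 70\right) + 358}{-16 + 11} = \frac{286 + 358}{-5} = 644 \left(- \frac{1}{5}\right) = - \frac{644}{5}$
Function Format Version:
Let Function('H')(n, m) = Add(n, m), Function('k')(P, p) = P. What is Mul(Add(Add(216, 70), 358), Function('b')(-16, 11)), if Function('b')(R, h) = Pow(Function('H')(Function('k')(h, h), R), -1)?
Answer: Rational(-644, 5) ≈ -128.80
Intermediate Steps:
Function('H')(n, m) = Add(m, n)
Function('b')(R, h) = Pow(Add(R, h), -1)
Mul(Add(Add(216, 70), 358), Function('b')(-16, 11)) = Mul(Add(Add(216, 70), 358), Pow(Add(-16, 11), -1)) = Mul(Add(286, 358), Pow(-5, -1)) = Mul(644, Rational(-1, 5)) = Rational(-644, 5)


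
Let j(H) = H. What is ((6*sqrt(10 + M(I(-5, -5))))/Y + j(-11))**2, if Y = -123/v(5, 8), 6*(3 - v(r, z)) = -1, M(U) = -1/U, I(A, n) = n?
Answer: 3057152/25215 + 418*sqrt(255)/615 ≈ 132.10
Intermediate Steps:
v(r, z) = 19/6 (v(r, z) = 3 - 1/6*(-1) = 3 + 1/6 = 19/6)
Y = -738/19 (Y = -123/19/6 = -123*6/19 = -738/19 ≈ -38.842)
((6*sqrt(10 + M(I(-5, -5))))/Y + j(-11))**2 = ((6*sqrt(10 - 1/(-5)))/(-738/19) - 11)**2 = ((6*sqrt(10 - 1*(-1/5)))*(-19/738) - 11)**2 = ((6*sqrt(10 + 1/5))*(-19/738) - 11)**2 = ((6*sqrt(51/5))*(-19/738) - 11)**2 = ((6*(sqrt(255)/5))*(-19/738) - 11)**2 = ((6*sqrt(255)/5)*(-19/738) - 11)**2 = (-19*sqrt(255)/615 - 11)**2 = (-11 - 19*sqrt(255)/615)**2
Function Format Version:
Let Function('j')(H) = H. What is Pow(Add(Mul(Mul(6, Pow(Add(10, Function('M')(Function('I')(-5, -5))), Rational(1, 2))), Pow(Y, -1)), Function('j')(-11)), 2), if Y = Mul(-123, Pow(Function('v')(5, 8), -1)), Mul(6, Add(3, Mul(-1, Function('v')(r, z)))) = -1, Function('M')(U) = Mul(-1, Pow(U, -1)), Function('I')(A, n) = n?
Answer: Add(Rational(3057152, 25215), Mul(Rational(418, 615), Pow(255, Rational(1, 2)))) ≈ 132.10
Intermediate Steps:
Function('v')(r, z) = Rational(19, 6) (Function('v')(r, z) = Add(3, Mul(Rational(-1, 6), -1)) = Add(3, Rational(1, 6)) = Rational(19, 6))
Y = Rational(-738, 19) (Y = Mul(-123, Pow(Rational(19, 6), -1)) = Mul(-123, Rational(6, 19)) = Rational(-738, 19) ≈ -38.842)
Pow(Add(Mul(Mul(6, Pow(Add(10, Function('M')(Function('I')(-5, -5))), Rational(1, 2))), Pow(Y, -1)), Function('j')(-11)), 2) = Pow(Add(Mul(Mul(6, Pow(Add(10, Mul(-1, Pow(-5, -1))), Rational(1, 2))), Pow(Rational(-738, 19), -1)), -11), 2) = Pow(Add(Mul(Mul(6, Pow(Add(10, Mul(-1, Rational(-1, 5))), Rational(1, 2))), Rational(-19, 738)), -11), 2) = Pow(Add(Mul(Mul(6, Pow(Add(10, Rational(1, 5)), Rational(1, 2))), Rational(-19, 738)), -11), 2) = Pow(Add(Mul(Mul(6, Pow(Rational(51, 5), Rational(1, 2))), Rational(-19, 738)), -11), 2) = Pow(Add(Mul(Mul(6, Mul(Rational(1, 5), Pow(255, Rational(1, 2)))), Rational(-19, 738)), -11), 2) = Pow(Add(Mul(Mul(Rational(6, 5), Pow(255, Rational(1, 2))), Rational(-19, 738)), -11), 2) = Pow(Add(Mul(Rational(-19, 615), Pow(255, Rational(1, 2))), -11), 2) = Pow(Add(-11, Mul(Rational(-19, 615), Pow(255, Rational(1, 2)))), 2)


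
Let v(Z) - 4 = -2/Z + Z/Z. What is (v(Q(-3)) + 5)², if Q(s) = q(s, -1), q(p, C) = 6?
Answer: 841/9 ≈ 93.444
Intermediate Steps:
Q(s) = 6
v(Z) = 5 - 2/Z (v(Z) = 4 + (-2/Z + Z/Z) = 4 + (-2/Z + 1) = 4 + (1 - 2/Z) = 5 - 2/Z)
(v(Q(-3)) + 5)² = ((5 - 2/6) + 5)² = ((5 - 2*⅙) + 5)² = ((5 - ⅓) + 5)² = (14/3 + 5)² = (29/3)² = 841/9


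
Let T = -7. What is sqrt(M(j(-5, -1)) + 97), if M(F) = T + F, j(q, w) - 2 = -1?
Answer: sqrt(91) ≈ 9.5394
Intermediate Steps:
j(q, w) = 1 (j(q, w) = 2 - 1 = 1)
M(F) = -7 + F
sqrt(M(j(-5, -1)) + 97) = sqrt((-7 + 1) + 97) = sqrt(-6 + 97) = sqrt(91)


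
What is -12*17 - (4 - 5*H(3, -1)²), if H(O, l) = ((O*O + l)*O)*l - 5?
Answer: 3997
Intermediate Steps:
H(O, l) = -5 + O*l*(l + O²) (H(O, l) = ((O² + l)*O)*l - 5 = ((l + O²)*O)*l - 5 = (O*(l + O²))*l - 5 = O*l*(l + O²) - 5 = -5 + O*l*(l + O²))
-12*17 - (4 - 5*H(3, -1)²) = -12*17 - (4 - 5*(-5 + 3*(-1)² - 1*3³)²) = -204 - (4 - 5*(-5 + 3*1 - 1*27)²) = -204 - (4 - 5*(-5 + 3 - 27)²) = -204 - (4 - 5*(-29)²) = -204 - (4 - 5*841) = -204 - (4 - 4205) = -204 - 1*(-4201) = -204 + 4201 = 3997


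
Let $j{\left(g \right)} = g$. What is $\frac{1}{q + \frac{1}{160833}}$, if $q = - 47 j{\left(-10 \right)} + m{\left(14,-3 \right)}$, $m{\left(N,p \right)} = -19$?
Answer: $\frac{160833}{72535684} \approx 0.0022173$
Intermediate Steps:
$q = 451$ ($q = \left(-47\right) \left(-10\right) - 19 = 470 - 19 = 451$)
$\frac{1}{q + \frac{1}{160833}} = \frac{1}{451 + \frac{1}{160833}} = \frac{1}{\frac{72535684}{160833}} = \frac{160833}{72535684}$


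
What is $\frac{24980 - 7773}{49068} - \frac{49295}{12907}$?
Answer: $- \frac{2196716311}{633320676} \approx -3.4686$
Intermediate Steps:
$\frac{24980 - 7773}{49068} - \frac{49295}{12907} = 17207 \cdot \frac{1}{49068} - \frac{49295}{12907} = \frac{17207}{49068} - \frac{49295}{12907} = - \frac{2196716311}{633320676}$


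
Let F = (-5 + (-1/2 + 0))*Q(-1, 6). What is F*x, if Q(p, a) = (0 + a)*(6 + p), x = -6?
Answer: 990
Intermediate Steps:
Q(p, a) = a*(6 + p)
F = -165 (F = (-5 + (-1/2 + 0))*(6*(6 - 1)) = (-5 + (-1*½ + 0))*(6*5) = (-5 + (-½ + 0))*30 = (-5 - ½)*30 = -11/2*30 = -165)
F*x = -165*(-6) = 990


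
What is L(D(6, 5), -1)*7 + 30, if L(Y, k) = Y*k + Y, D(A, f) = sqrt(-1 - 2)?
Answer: 30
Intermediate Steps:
D(A, f) = I*sqrt(3) (D(A, f) = sqrt(-3) = I*sqrt(3))
L(Y, k) = Y + Y*k
L(D(6, 5), -1)*7 + 30 = ((I*sqrt(3))*(1 - 1))*7 + 30 = ((I*sqrt(3))*0)*7 + 30 = 0*7 + 30 = 0 + 30 = 30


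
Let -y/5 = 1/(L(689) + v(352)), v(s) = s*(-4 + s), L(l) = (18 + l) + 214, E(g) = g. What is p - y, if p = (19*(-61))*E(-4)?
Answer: 572161217/123417 ≈ 4636.0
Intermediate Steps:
L(l) = 232 + l
p = 4636 (p = (19*(-61))*(-4) = -1159*(-4) = 4636)
y = -5/123417 (y = -5/((232 + 689) + 352*(-4 + 352)) = -5/(921 + 352*348) = -5/(921 + 122496) = -5/123417 ≈ -4.0513e-5)
p - y = 4636 - 1*(-5/123417) = 4636 + 5/123417 = 572161217/123417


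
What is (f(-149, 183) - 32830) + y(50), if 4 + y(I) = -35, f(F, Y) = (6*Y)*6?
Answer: -26281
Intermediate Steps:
f(F, Y) = 36*Y
y(I) = -39 (y(I) = -4 - 35 = -39)
(f(-149, 183) - 32830) + y(50) = (36*183 - 32830) - 39 = (6588 - 32830) - 39 = -26242 - 39 = -26281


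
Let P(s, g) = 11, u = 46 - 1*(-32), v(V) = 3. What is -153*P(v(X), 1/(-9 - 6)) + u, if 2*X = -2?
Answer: -1605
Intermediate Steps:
X = -1 (X = (1/2)*(-2) = -1)
u = 78 (u = 46 + 32 = 78)
-153*P(v(X), 1/(-9 - 6)) + u = -153*11 + 78 = -1683 + 78 = -1605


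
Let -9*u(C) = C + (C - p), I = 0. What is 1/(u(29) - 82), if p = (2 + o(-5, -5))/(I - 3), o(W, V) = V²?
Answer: -9/805 ≈ -0.011180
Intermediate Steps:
p = -9 (p = (2 + (-5)²)/(0 - 3) = (2 + 25)/(-3) = 27*(-⅓) = -9)
u(C) = -1 - 2*C/9 (u(C) = -(C + (C - 1*(-9)))/9 = -(C + (C + 9))/9 = -(C + (9 + C))/9 = -(9 + 2*C)/9 = -1 - 2*C/9)
1/(u(29) - 82) = 1/((-1 - 2/9*29) - 82) = 1/((-1 - 58/9) - 82) = 1/(-67/9 - 82) = 1/(-805/9) = -9/805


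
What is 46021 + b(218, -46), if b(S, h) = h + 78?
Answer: 46053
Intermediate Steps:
b(S, h) = 78 + h
46021 + b(218, -46) = 46021 + (78 - 46) = 46021 + 32 = 46053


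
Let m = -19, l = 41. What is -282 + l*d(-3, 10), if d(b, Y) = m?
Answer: -1061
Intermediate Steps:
d(b, Y) = -19
-282 + l*d(-3, 10) = -282 + 41*(-19) = -282 - 779 = -1061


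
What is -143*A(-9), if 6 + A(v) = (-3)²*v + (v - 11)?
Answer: 15301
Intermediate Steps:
A(v) = -17 + 10*v (A(v) = -6 + ((-3)²*v + (v - 11)) = -6 + (9*v + (-11 + v)) = -6 + (-11 + 10*v) = -17 + 10*v)
-143*A(-9) = -143*(-17 + 10*(-9)) = -143*(-17 - 90) = -143*(-107) = 15301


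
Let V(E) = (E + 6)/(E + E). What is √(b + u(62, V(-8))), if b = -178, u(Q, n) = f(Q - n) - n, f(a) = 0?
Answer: 5*I*√114/4 ≈ 13.346*I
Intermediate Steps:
V(E) = (6 + E)/(2*E) (V(E) = (6 + E)/((2*E)) = (6 + E)*(1/(2*E)) = (6 + E)/(2*E))
u(Q, n) = -n (u(Q, n) = 0 - n = -n)
√(b + u(62, V(-8))) = √(-178 - (6 - 8)/(2*(-8))) = √(-178 - (-1)*(-2)/(2*8)) = √(-178 - 1*⅛) = √(-178 - ⅛) = √(-1425/8) = 5*I*√114/4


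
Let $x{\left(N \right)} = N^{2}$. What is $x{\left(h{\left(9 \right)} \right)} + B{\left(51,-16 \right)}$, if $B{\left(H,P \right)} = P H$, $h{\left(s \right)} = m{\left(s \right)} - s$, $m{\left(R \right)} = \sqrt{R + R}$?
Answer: $-717 - 54 \sqrt{2} \approx -793.37$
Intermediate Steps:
$m{\left(R \right)} = \sqrt{2} \sqrt{R}$ ($m{\left(R \right)} = \sqrt{2 R} = \sqrt{2} \sqrt{R}$)
$h{\left(s \right)} = - s + \sqrt{2} \sqrt{s}$ ($h{\left(s \right)} = \sqrt{2} \sqrt{s} - s = - s + \sqrt{2} \sqrt{s}$)
$B{\left(H,P \right)} = H P$
$x{\left(h{\left(9 \right)} \right)} + B{\left(51,-16 \right)} = \left(\left(-1\right) 9 + \sqrt{2} \sqrt{9}\right)^{2} + 51 \left(-16\right) = \left(-9 + \sqrt{2} \cdot 3\right)^{2} - 816 = \left(-9 + 3 \sqrt{2}\right)^{2} - 816 = -816 + \left(-9 + 3 \sqrt{2}\right)^{2}$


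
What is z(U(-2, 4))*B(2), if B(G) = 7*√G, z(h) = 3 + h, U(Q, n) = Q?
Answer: 7*√2 ≈ 9.8995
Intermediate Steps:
z(U(-2, 4))*B(2) = (3 - 2)*(7*√2) = 1*(7*√2) = 7*√2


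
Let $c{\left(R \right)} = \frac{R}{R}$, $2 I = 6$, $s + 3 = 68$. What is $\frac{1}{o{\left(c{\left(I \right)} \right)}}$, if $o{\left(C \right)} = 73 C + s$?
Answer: $\frac{1}{138} \approx 0.0072464$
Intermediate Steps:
$s = 65$ ($s = -3 + 68 = 65$)
$I = 3$ ($I = \frac{1}{2} \cdot 6 = 3$)
$c{\left(R \right)} = 1$
$o{\left(C \right)} = 65 + 73 C$ ($o{\left(C \right)} = 73 C + 65 = 65 + 73 C$)
$\frac{1}{o{\left(c{\left(I \right)} \right)}} = \frac{1}{65 + 73 \cdot 1} = \frac{1}{65 + 73} = \frac{1}{138}$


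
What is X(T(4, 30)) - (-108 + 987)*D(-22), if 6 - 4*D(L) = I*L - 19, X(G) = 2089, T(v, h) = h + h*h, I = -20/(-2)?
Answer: -206999/4 ≈ -51750.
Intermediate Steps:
I = 10 (I = -20*(-1/2) = 10)
T(v, h) = h + h**2
D(L) = 25/4 - 5*L/2 (D(L) = 3/2 - (10*L - 19)/4 = 3/2 - (-19 + 10*L)/4 = 3/2 + (19/4 - 5*L/2) = 25/4 - 5*L/2)
X(T(4, 30)) - (-108 + 987)*D(-22) = 2089 - (-108 + 987)*(25/4 - 5/2*(-22)) = 2089 - 879*(25/4 + 55) = 2089 - 879*245/4 = 2089 - 1*215355/4 = 2089 - 215355/4 = -206999/4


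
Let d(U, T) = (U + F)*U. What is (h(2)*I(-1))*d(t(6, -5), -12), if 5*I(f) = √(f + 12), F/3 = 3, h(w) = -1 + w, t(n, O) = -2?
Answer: -14*√11/5 ≈ -9.2865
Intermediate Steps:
F = 9 (F = 3*3 = 9)
I(f) = √(12 + f)/5 (I(f) = √(f + 12)/5 = √(12 + f)/5)
d(U, T) = U*(9 + U) (d(U, T) = (U + 9)*U = (9 + U)*U = U*(9 + U))
(h(2)*I(-1))*d(t(6, -5), -12) = ((-1 + 2)*(√(12 - 1)/5))*(-2*(9 - 2)) = (1*(√11/5))*(-2*7) = (√11/5)*(-14) = -14*√11/5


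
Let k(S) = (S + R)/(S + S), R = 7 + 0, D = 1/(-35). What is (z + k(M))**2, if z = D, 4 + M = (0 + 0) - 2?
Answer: 2209/176400 ≈ 0.012523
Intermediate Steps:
D = -1/35 ≈ -0.028571
M = -6 (M = -4 + ((0 + 0) - 2) = -4 + (0 - 2) = -4 - 2 = -6)
R = 7
k(S) = (7 + S)/(2*S) (k(S) = (S + 7)/(S + S) = (7 + S)/((2*S)) = (7 + S)*(1/(2*S)) = (7 + S)/(2*S))
z = -1/35 ≈ -0.028571
(z + k(M))**2 = (-1/35 + (1/2)*(7 - 6)/(-6))**2 = (-1/35 + (1/2)*(-1/6)*1)**2 = (-1/35 - 1/12)**2 = (-47/420)**2 = 2209/176400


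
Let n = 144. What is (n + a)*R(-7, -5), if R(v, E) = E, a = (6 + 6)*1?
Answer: -780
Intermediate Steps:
a = 12 (a = 12*1 = 12)
(n + a)*R(-7, -5) = (144 + 12)*(-5) = 156*(-5) = -780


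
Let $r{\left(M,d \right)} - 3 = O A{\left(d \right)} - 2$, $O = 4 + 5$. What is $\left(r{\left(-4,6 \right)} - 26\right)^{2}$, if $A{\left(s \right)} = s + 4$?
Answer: $4225$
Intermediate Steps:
$A{\left(s \right)} = 4 + s$
$O = 9$
$r{\left(M,d \right)} = 37 + 9 d$ ($r{\left(M,d \right)} = 3 + \left(9 \left(4 + d\right) - 2\right) = 3 + \left(\left(36 + 9 d\right) - 2\right) = 3 + \left(34 + 9 d\right) = 37 + 9 d$)
$\left(r{\left(-4,6 \right)} - 26\right)^{2} = \left(\left(37 + 9 \cdot 6\right) - 26\right)^{2} = \left(\left(37 + 54\right) - 26\right)^{2} = \left(91 - 26\right)^{2} = 65^{2} = 4225$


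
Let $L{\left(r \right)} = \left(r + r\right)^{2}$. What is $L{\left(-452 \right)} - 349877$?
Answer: $467339$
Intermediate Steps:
$L{\left(r \right)} = 4 r^{2}$ ($L{\left(r \right)} = \left(2 r\right)^{2} = 4 r^{2}$)
$L{\left(-452 \right)} - 349877 = 4 \left(-452\right)^{2} - 349877 = 4 \cdot 204304 - 349877 = 817216 - 349877 = 467339$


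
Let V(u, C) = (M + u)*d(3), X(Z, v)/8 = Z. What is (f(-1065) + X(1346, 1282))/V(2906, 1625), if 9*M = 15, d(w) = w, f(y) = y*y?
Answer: 1144993/8723 ≈ 131.26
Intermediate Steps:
f(y) = y²
X(Z, v) = 8*Z
M = 5/3 (M = (⅑)*15 = 5/3 ≈ 1.6667)
V(u, C) = 5 + 3*u (V(u, C) = (5/3 + u)*3 = 5 + 3*u)
(f(-1065) + X(1346, 1282))/V(2906, 1625) = ((-1065)² + 8*1346)/(5 + 3*2906) = (1134225 + 10768)/(5 + 8718) = 1144993/8723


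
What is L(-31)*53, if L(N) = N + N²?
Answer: 49290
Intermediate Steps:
L(-31)*53 = -31*(1 - 31)*53 = -31*(-30)*53 = 930*53 = 49290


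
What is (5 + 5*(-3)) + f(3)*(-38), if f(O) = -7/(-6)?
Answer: -163/3 ≈ -54.333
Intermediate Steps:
f(O) = 7/6 (f(O) = -7*(-1/6) = 7/6)
(5 + 5*(-3)) + f(3)*(-38) = (5 + 5*(-3)) + (7/6)*(-38) = (5 - 15) - 133/3 = -10 - 133/3 = -163/3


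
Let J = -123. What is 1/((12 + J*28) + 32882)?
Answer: 1/29450 ≈ 3.3956e-5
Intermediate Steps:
1/((12 + J*28) + 32882) = 1/((12 - 123*28) + 32882) = 1/((12 - 3444) + 32882) = 1/(-3432 + 32882) = 1/29450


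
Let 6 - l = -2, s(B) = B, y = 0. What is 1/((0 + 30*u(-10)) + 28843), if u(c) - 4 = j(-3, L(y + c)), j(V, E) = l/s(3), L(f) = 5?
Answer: 1/29043 ≈ 3.4432e-5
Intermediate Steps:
l = 8 (l = 6 - 1*(-2) = 6 + 2 = 8)
j(V, E) = 8/3
u(c) = 20/3 (u(c) = 4 + 8/3 = 20/3)
1/((0 + 30*u(-10)) + 28843) = 1/((0 + 30*(20/3)) + 28843) = 1/((0 + 200) + 28843) = 1/(200 + 28843) = 1/29043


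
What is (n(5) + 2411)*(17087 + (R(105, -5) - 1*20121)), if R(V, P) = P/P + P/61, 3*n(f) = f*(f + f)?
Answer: -1347486094/183 ≈ -7.3633e+6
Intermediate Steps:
n(f) = 2*f**2/3 (n(f) = (f*(f + f))/3 = (f*(2*f))/3 = (2*f**2)/3 = 2*f**2/3)
R(V, P) = 1 + P/61 (R(V, P) = 1 + P*(1/61) = 1 + P/61)
(n(5) + 2411)*(17087 + (R(105, -5) - 1*20121)) = ((2/3)*5**2 + 2411)*(17087 + ((1 + (1/61)*(-5)) - 1*20121)) = ((2/3)*25 + 2411)*(17087 + ((1 - 5/61) - 20121)) = (50/3 + 2411)*(17087 + (56/61 - 20121)) = 7283*(17087 - 1227325/61)/3 = (7283/3)*(-185018/61) = -1347486094/183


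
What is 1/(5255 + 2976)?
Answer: 1/8231 ≈ 0.00012149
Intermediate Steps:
1/(5255 + 2976) = 1/8231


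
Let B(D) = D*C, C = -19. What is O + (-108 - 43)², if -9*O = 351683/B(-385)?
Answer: 1500752152/65835 ≈ 22796.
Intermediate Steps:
B(D) = -19*D (B(D) = D*(-19) = -19*D)
O = -351683/65835 (O = -351683/(9*((-19*(-385)))) = -351683/(9*7315) = -⅑*351683/7315 = -351683/65835 ≈ -5.3419)
O + (-108 - 43)² = -351683/65835 + (-108 - 43)² = -351683/65835 + (-151)² = -351683/65835 + 22801 = 1500752152/65835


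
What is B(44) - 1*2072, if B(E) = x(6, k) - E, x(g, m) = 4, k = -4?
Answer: -2112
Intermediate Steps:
B(E) = 4 - E
B(44) - 1*2072 = (4 - 1*44) - 1*2072 = (4 - 44) - 2072 = -40 - 2072 = -2112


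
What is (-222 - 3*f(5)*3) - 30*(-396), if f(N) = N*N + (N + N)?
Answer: 11343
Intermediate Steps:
f(N) = N² + 2*N
(-222 - 3*f(5)*3) - 30*(-396) = (-222 - 15*(2 + 5)*3) - 30*(-396) = (-222 - 15*7*3) + 11880 = (-222 - 3*35*3) + 11880 = (-222 - 105*3) + 11880 = (-222 - 315) + 11880 = -537 + 11880 = 11343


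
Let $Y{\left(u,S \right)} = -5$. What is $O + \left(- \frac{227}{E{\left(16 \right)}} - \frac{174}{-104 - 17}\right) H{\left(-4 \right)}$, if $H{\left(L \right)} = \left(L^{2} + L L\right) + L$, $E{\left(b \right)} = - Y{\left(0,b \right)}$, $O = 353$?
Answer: $- \frac{531151}{605} \approx -877.94$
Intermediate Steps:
$E{\left(b \right)} = 5$ ($E{\left(b \right)} = \left(-1\right) \left(-5\right) = 5$)
$H{\left(L \right)} = L + 2 L^{2}$ ($H{\left(L \right)} = \left(L^{2} + L^{2}\right) + L = 2 L^{2} + L = L + 2 L^{2}$)
$O + \left(- \frac{227}{E{\left(16 \right)}} - \frac{174}{-104 - 17}\right) H{\left(-4 \right)} = 353 + \left(- \frac{227}{5} - \frac{174}{-104 - 17}\right) \left(- 4 \left(1 + 2 \left(-4\right)\right)\right) = 353 + \left(\left(-227\right) \frac{1}{5} - \frac{174}{-104 - 17}\right) \left(- 4 \left(1 - 8\right)\right) = 353 + \left(- \frac{227}{5} - \frac{174}{-121}\right) \left(\left(-4\right) \left(-7\right)\right) = 353 + \left(- \frac{227}{5} - - \frac{174}{121}\right) 28 = 353 + \left(- \frac{227}{5} + \frac{174}{121}\right) 28 = 353 - \frac{744716}{605} = - \frac{531151}{605}$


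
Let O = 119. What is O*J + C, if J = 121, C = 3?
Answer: 14402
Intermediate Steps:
O*J + C = 119*121 + 3 = 14399 + 3 = 14402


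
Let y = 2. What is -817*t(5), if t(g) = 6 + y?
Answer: -6536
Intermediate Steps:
t(g) = 8 (t(g) = 6 + 2 = 8)
-817*t(5) = -817*8 = -6536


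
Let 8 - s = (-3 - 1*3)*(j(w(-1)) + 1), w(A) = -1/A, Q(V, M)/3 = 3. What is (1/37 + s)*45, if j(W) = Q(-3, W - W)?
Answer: 113265/37 ≈ 3061.2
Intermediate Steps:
Q(V, M) = 9 (Q(V, M) = 3*3 = 9)
j(W) = 9
s = 68 (s = 8 - (-3 - 1*3)*(9 + 1) = 8 - (-3 - 3)*10 = 8 - (-6)*10 = 8 - 1*(-60) = 8 + 60 = 68)
(1/37 + s)*45 = (1/37 + 68)*45 = (2517/37)*45 = 113265/37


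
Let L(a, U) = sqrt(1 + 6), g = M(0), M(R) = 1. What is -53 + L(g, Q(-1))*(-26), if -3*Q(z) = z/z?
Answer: -53 - 26*sqrt(7) ≈ -121.79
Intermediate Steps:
g = 1
Q(z) = -1/3 (Q(z) = -z/(3*z) = -1/3*1 = -1/3)
L(a, U) = sqrt(7)
-53 + L(g, Q(-1))*(-26) = -53 + sqrt(7)*(-26) = -53 - 26*sqrt(7)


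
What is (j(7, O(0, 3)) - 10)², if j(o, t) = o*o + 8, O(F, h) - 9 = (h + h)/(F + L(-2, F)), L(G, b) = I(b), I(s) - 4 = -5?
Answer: 2209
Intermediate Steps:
I(s) = -1 (I(s) = 4 - 5 = -1)
L(G, b) = -1
O(F, h) = 9 + 2*h/(-1 + F) (O(F, h) = 9 + (h + h)/(F - 1) = 9 + (2*h)/(-1 + F) = 9 + 2*h/(-1 + F))
j(o, t) = 8 + o² (j(o, t) = o² + 8 = 8 + o²)
(j(7, O(0, 3)) - 10)² = ((8 + 7²) - 10)² = ((8 + 49) - 10)² = (57 - 10)² = 47² = 2209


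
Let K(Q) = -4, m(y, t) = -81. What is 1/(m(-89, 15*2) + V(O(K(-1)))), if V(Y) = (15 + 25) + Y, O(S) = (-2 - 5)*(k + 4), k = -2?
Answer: -1/55 ≈ -0.018182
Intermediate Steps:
O(S) = -14 (O(S) = (-2 - 5)*(-2 + 4) = -7*2 = -14)
V(Y) = 40 + Y
1/(m(-89, 15*2) + V(O(K(-1)))) = 1/(-81 + (40 - 14)) = 1/(-81 + 26) = 1/(-55) = -1/55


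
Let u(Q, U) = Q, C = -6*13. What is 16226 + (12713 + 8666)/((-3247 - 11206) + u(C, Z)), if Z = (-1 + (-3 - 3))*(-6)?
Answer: 235758627/14531 ≈ 16225.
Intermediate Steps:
Z = 42 (Z = (-1 - 6)*(-6) = -7*(-6) = 42)
C = -78
16226 + (12713 + 8666)/((-3247 - 11206) + u(C, Z)) = 16226 + (12713 + 8666)/((-3247 - 11206) - 78) = 16226 + 21379/(-14453 - 78) = 16226 + 21379/(-14531) = 16226 + 21379*(-1/14531) = 16226 - 21379/14531 = 235758627/14531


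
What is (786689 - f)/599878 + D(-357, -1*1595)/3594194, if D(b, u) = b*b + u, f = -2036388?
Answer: 5111091730375/1078038954166 ≈ 4.7411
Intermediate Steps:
D(b, u) = u + b**2 (D(b, u) = b**2 + u = u + b**2)
(786689 - f)/599878 + D(-357, -1*1595)/3594194 = (786689 - 1*(-2036388))/599878 + (-1*1595 + (-357)**2)/3594194 = (786689 + 2036388)*(1/599878) + (-1595 + 127449)*(1/3594194) = 2823077*(1/599878) + 125854*(1/3594194) = 2823077/599878 + 62927/1797097 = 5111091730375/1078038954166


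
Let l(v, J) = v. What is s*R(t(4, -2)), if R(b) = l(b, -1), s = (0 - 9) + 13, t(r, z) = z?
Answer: -8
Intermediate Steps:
s = 4 (s = -9 + 13 = 4)
R(b) = b
s*R(t(4, -2)) = 4*(-2) = -8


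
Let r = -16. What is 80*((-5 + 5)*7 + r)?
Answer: -1280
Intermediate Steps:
80*((-5 + 5)*7 + r) = 80*((-5 + 5)*7 - 16) = 80*(0*7 - 16) = 80*(0 - 16) = 80*(-16) = -1280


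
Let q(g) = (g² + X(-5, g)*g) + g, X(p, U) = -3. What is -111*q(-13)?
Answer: -21645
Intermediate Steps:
q(g) = g² - 2*g (q(g) = (g² - 3*g) + g = g² - 2*g)
-111*q(-13) = -(-1443)*(-2 - 13) = -(-1443)*(-15) = -111*195 = -21645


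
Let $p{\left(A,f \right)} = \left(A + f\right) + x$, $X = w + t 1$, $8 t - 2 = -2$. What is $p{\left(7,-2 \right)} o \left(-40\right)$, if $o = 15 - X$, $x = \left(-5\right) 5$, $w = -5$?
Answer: $16000$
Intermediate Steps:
$t = 0$ ($t = \frac{1}{4} + \frac{1}{8} \left(-2\right) = \frac{1}{4} - \frac{1}{4} = 0$)
$x = -25$
$X = -5$ ($X = -5 + 0 \cdot 1 = -5 + 0 = -5$)
$p{\left(A,f \right)} = -25 + A + f$ ($p{\left(A,f \right)} = \left(A + f\right) - 25 = -25 + A + f$)
$o = 20$ ($o = 15 - -5 = 15 + 5 = 20$)
$p{\left(7,-2 \right)} o \left(-40\right) = \left(-25 + 7 - 2\right) 20 \left(-40\right) = \left(-20\right) 20 \left(-40\right) = \left(-400\right) \left(-40\right) = 16000$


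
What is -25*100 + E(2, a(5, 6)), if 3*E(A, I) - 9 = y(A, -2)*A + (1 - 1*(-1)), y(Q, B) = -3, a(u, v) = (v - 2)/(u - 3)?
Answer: -7495/3 ≈ -2498.3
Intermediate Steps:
a(u, v) = (-2 + v)/(-3 + u)
E(A, I) = 11/3 - A (E(A, I) = 3 + (-3*A + (1 - 1*(-1)))/3 = 3 + (-3*A + (1 + 1))/3 = 3 + (-3*A + 2)/3 = 3 + (2 - 3*A)/3 = 3 + (2/3 - A) = 11/3 - A)
-25*100 + E(2, a(5, 6)) = -25*100 + (11/3 - 1*2) = -2500 + (11/3 - 2) = -2500 + 5/3 = -7495/3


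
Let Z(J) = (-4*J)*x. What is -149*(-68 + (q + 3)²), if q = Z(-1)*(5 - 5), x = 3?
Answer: 8791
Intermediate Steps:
Z(J) = -12*J (Z(J) = -4*J*3 = -12*J)
q = 0 (q = (-12*(-1))*(5 - 5) = 12*0 = 0)
-149*(-68 + (q + 3)²) = -149*(-68 + (0 + 3)²) = -149*(-68 + 3²) = -149*(-68 + 9) = -149*(-59) = 8791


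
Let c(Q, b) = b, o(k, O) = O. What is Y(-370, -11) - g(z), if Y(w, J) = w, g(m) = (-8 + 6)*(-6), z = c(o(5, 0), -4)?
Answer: -382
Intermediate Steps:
z = -4
g(m) = 12 (g(m) = -2*(-6) = 12)
Y(-370, -11) - g(z) = -370 - 1*12 = -370 - 12 = -382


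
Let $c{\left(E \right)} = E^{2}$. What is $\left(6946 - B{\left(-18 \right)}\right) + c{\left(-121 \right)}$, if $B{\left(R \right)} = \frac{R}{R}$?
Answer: $21586$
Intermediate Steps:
$B{\left(R \right)} = 1$
$\left(6946 - B{\left(-18 \right)}\right) + c{\left(-121 \right)} = \left(6946 - 1\right) + \left(-121\right)^{2} = \left(6946 - 1\right) + 14641 = 6945 + 14641 = 21586$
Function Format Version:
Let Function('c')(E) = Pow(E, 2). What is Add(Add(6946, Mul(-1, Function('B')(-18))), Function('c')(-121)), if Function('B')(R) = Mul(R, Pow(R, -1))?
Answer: 21586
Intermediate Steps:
Function('B')(R) = 1
Add(Add(6946, Mul(-1, Function('B')(-18))), Function('c')(-121)) = Add(Add(6946, Mul(-1, 1)), Pow(-121, 2)) = Add(Add(6946, -1), 14641) = Add(6945, 14641) = 21586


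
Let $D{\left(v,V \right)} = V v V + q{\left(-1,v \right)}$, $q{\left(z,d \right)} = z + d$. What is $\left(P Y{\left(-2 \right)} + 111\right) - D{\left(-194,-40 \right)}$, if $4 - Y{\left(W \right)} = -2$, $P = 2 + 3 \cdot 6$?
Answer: $310826$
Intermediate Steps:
$P = 20$ ($P = 2 + 18 = 20$)
$Y{\left(W \right)} = 6$ ($Y{\left(W \right)} = 4 - -2 = 4 + 2 = 6$)
$q{\left(z,d \right)} = d + z$
$D{\left(v,V \right)} = -1 + v + v V^{2}$ ($D{\left(v,V \right)} = V v V + \left(v - 1\right) = v V^{2} + \left(-1 + v\right) = -1 + v + v V^{2}$)
$\left(P Y{\left(-2 \right)} + 111\right) - D{\left(-194,-40 \right)} = \left(20 \cdot 6 + 111\right) - \left(-1 - 194 - 194 \left(-40\right)^{2}\right) = \left(120 + 111\right) - \left(-1 - 194 - 310400\right) = 231 - \left(-1 - 194 - 310400\right) = 231 - -310595 = 231 + 310595 = 310826$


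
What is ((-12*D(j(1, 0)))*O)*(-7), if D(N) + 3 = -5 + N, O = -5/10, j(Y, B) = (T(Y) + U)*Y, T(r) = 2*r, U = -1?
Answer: 294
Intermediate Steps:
j(Y, B) = Y*(-1 + 2*Y) (j(Y, B) = (2*Y - 1)*Y = (-1 + 2*Y)*Y = Y*(-1 + 2*Y))
O = -½ (O = -5*⅒ = -½ ≈ -0.50000)
D(N) = -8 + N (D(N) = -3 + (-5 + N) = -8 + N)
((-12*D(j(1, 0)))*O)*(-7) = (-12*(-8 + 1*(-1 + 2*1))*(-½))*(-7) = (-12*(-8 + 1*(-1 + 2))*(-½))*(-7) = (-12*(-8 + 1*1)*(-½))*(-7) = (-12*(-8 + 1)*(-½))*(-7) = (-12*(-7)*(-½))*(-7) = (84*(-½))*(-7) = -42*(-7) = 294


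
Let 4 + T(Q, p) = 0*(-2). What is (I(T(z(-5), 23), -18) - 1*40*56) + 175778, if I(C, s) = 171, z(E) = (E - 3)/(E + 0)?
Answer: 173709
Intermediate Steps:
z(E) = (-3 + E)/E
T(Q, p) = -4 (T(Q, p) = -4 + 0*(-2) = -4 + 0 = -4)
(I(T(z(-5), 23), -18) - 1*40*56) + 175778 = (171 - 1*40*56) + 175778 = (171 - 40*56) + 175778 = (171 - 2240) + 175778 = -2069 + 175778 = 173709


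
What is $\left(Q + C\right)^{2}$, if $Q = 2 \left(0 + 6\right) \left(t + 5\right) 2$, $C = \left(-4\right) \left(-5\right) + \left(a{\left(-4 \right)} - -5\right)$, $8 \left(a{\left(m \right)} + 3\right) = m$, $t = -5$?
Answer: $\frac{1849}{4} \approx 462.25$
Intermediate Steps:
$a{\left(m \right)} = -3 + \frac{m}{8}$
$C = \frac{43}{2}$ ($C = \left(-4\right) \left(-5\right) + \left(\left(-3 + \frac{1}{8} \left(-4\right)\right) - -5\right) = 20 + \left(\left(-3 - \frac{1}{2}\right) + 5\right) = 20 + \left(- \frac{7}{2} + 5\right) = 20 + \frac{3}{2} = \frac{43}{2} \approx 21.5$)
$Q = 0$ ($Q = 2 \left(0 + 6\right) \left(-5 + 5\right) 2 = 2 \cdot 6 \cdot 0 \cdot 2 = 2 \cdot 0 \cdot 2 = 0 \cdot 2 = 0$)
$\left(Q + C\right)^{2} = \left(0 + \frac{43}{2}\right)^{2} = \left(\frac{43}{2}\right)^{2} = \frac{1849}{4}$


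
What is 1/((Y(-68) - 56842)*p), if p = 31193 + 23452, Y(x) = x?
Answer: -1/3109846950 ≈ -3.2156e-10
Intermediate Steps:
p = 54645
1/((Y(-68) - 56842)*p) = 1/(-68 - 56842*54645) = (1/54645)/(-56910) = -1/56910*1/54645 = -1/3109846950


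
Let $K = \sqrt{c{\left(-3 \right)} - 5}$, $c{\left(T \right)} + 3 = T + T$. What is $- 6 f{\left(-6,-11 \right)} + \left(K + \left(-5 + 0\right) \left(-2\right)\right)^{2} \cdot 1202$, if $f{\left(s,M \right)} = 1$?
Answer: $103366 + 24040 i \sqrt{14} \approx 1.0337 \cdot 10^{5} + 89950.0 i$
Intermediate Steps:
$c{\left(T \right)} = -3 + 2 T$ ($c{\left(T \right)} = -3 + \left(T + T\right) = -3 + 2 T$)
$K = i \sqrt{14}$ ($K = \sqrt{\left(-3 + 2 \left(-3\right)\right) - 5} = \sqrt{\left(-3 - 6\right) - 5} = \sqrt{-9 - 5} = \sqrt{-14} = i \sqrt{14} \approx 3.7417 i$)
$- 6 f{\left(-6,-11 \right)} + \left(K + \left(-5 + 0\right) \left(-2\right)\right)^{2} \cdot 1202 = \left(-6\right) 1 + \left(i \sqrt{14} + \left(-5 + 0\right) \left(-2\right)\right)^{2} \cdot 1202 = -6 + \left(i \sqrt{14} - -10\right)^{2} \cdot 1202 = -6 + \left(i \sqrt{14} + 10\right)^{2} \cdot 1202 = -6 + \left(10 + i \sqrt{14}\right)^{2} \cdot 1202 = -6 + 1202 \left(10 + i \sqrt{14}\right)^{2}$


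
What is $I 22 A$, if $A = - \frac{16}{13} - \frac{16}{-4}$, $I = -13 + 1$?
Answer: $- \frac{9504}{13} \approx -731.08$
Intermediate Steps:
$I = -12$
$A = \frac{36}{13}$ ($A = \left(-16\right) \frac{1}{13} - -4 = - \frac{16}{13} + 4 = \frac{36}{13} \approx 2.7692$)
$I 22 A = \left(-12\right) 22 \cdot \frac{36}{13} = \left(-264\right) \frac{36}{13} = - \frac{9504}{13}$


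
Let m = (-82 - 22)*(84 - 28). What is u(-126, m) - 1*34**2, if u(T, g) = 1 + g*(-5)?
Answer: 27965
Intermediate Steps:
m = -5824 (m = -104*56 = -5824)
u(T, g) = 1 - 5*g
u(-126, m) - 1*34**2 = (1 - 5*(-5824)) - 1*34**2 = (1 + 29120) - 1*1156 = 29121 - 1156 = 27965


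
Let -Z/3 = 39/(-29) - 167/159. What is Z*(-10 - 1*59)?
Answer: -762036/1537 ≈ -495.79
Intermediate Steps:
Z = 11044/1537 (Z = -3*(39/(-29) - 167/159) = -3*(39*(-1/29) - 167*1/159) = -3*(-39/29 - 167/159) = -3*(-11044/4611) = 11044/1537 ≈ 7.1854)
Z*(-10 - 1*59) = 11044*(-10 - 1*59)/1537 = 11044*(-10 - 59)/1537 = (11044/1537)*(-69) = -762036/1537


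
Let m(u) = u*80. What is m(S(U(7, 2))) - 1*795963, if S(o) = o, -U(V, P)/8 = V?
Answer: -800443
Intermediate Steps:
U(V, P) = -8*V
m(u) = 80*u
m(S(U(7, 2))) - 1*795963 = 80*(-8*7) - 1*795963 = 80*(-56) - 795963 = -4480 - 795963 = -800443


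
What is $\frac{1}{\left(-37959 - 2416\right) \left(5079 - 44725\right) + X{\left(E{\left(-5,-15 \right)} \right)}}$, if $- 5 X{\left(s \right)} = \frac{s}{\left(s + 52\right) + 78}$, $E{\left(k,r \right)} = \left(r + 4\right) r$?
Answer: $\frac{295}{472208638717} \approx 6.2472 \cdot 10^{-10}$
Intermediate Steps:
$E{\left(k,r \right)} = r \left(4 + r\right)$ ($E{\left(k,r \right)} = \left(4 + r\right) r = r \left(4 + r\right)$)
$X{\left(s \right)} = - \frac{s}{5 \left(130 + s\right)}$ ($X{\left(s \right)} = - \frac{s \frac{1}{\left(s + 52\right) + 78}}{5} = - \frac{s \frac{1}{\left(52 + s\right) + 78}}{5} = - \frac{s \frac{1}{130 + s}}{5} = - \frac{s}{5 \left(130 + s\right)}$)
$\frac{1}{\left(-37959 - 2416\right) \left(5079 - 44725\right) + X{\left(E{\left(-5,-15 \right)} \right)}} = \frac{1}{\left(-37959 - 2416\right) \left(5079 - 44725\right) - \frac{\left(-15\right) \left(4 - 15\right)}{650 + 5 \left(- 15 \left(4 - 15\right)\right)}} = \frac{1}{\left(-40375\right) \left(-39646\right) - \frac{\left(-15\right) \left(-11\right)}{650 + 5 \left(\left(-15\right) \left(-11\right)\right)}} = \frac{1}{1600707250 - \frac{165}{650 + 5 \cdot 165}} = \frac{1}{1600707250 - \frac{165}{650 + 825}} = \frac{1}{1600707250 - \frac{165}{1475}} = \frac{1}{1600707250 - 165 \cdot \frac{1}{1475}} = \frac{1}{1600707250 - \frac{33}{295}} = \frac{1}{\frac{472208638717}{295}} = \frac{295}{472208638717}$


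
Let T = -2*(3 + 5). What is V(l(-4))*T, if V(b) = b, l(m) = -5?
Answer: 80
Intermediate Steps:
T = -16 (T = -2*8 = -16)
V(l(-4))*T = -5*(-16) = 80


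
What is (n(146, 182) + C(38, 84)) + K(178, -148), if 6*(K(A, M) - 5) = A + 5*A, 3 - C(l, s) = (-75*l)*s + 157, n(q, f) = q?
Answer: 239575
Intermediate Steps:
C(l, s) = -154 + 75*l*s (C(l, s) = 3 - ((-75*l)*s + 157) = 3 - (-75*l*s + 157) = 3 - (157 - 75*l*s) = 3 + (-157 + 75*l*s) = -154 + 75*l*s)
K(A, M) = 5 + A (K(A, M) = 5 + (A + 5*A)/6 = 5 + (6*A)/6 = 5 + A)
(n(146, 182) + C(38, 84)) + K(178, -148) = (146 + (-154 + 75*38*84)) + (5 + 178) = (146 + (-154 + 239400)) + 183 = (146 + 239246) + 183 = 239392 + 183 = 239575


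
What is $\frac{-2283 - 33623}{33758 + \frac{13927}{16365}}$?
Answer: $- \frac{587601690}{552463597} \approx -1.0636$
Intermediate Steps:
$\frac{-2283 - 33623}{33758 + \frac{13927}{16365}} = - \frac{35906}{33758 + 13927 \cdot \frac{1}{16365}} = - \frac{35906}{33758 + \frac{13927}{16365}} = - \frac{35906}{\frac{552463597}{16365}} = \left(-35906\right) \frac{16365}{552463597} = - \frac{587601690}{552463597}$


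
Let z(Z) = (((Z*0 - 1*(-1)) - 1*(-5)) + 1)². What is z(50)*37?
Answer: 1813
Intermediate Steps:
z(Z) = 49 (z(Z) = (((0 + 1) + 5) + 1)² = ((1 + 5) + 1)² = (6 + 1)² = 7² = 49)
z(50)*37 = 49*37 = 1813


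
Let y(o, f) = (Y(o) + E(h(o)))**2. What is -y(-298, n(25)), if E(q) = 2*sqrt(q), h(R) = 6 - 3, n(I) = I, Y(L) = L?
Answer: -88816 + 1192*sqrt(3) ≈ -86751.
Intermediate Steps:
h(R) = 3
y(o, f) = (o + 2*sqrt(3))**2
-y(-298, n(25)) = -(-298 + 2*sqrt(3))**2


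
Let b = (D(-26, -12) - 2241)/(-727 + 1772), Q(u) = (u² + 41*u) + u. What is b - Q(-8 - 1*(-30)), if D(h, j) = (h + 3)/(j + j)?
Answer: -35366401/25080 ≈ -1410.1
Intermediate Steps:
Q(u) = u² + 42*u
D(h, j) = (3 + h)/(2*j) (D(h, j) = (3 + h)/((2*j)) = (3 + h)*(1/(2*j)) = (3 + h)/(2*j))
b = -53761/25080 (b = ((½)*(3 - 26)/(-12) - 2241)/(-727 + 1772) = ((½)*(-1/12)*(-23) - 2241)/1045 = (23/24 - 2241)*(1/1045) = -53761/24*1/1045 = -53761/25080 ≈ -2.1436)
b - Q(-8 - 1*(-30)) = -53761/25080 - (-8 - 1*(-30))*(42 + (-8 - 1*(-30))) = -53761/25080 - (-8 + 30)*(42 + (-8 + 30)) = -53761/25080 - 22*(42 + 22) = -53761/25080 - 22*64 = -53761/25080 - 1*1408 = -53761/25080 - 1408 = -35366401/25080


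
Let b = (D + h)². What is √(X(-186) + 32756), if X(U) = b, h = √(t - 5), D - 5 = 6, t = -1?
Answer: √(32871 + 22*I*√6) ≈ 181.3 + 0.149*I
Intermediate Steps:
D = 11 (D = 5 + 6 = 11)
h = I*√6 (h = √(-1 - 5) = √(-6) = I*√6 ≈ 2.4495*I)
b = (11 + I*√6)² ≈ 115.0 + 53.889*I
X(U) = (11 + I*√6)²
√(X(-186) + 32756) = √((11 + I*√6)² + 32756) = √(32756 + (11 + I*√6)²)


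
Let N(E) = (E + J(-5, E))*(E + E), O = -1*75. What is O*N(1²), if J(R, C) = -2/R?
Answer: -210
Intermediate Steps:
O = -75
N(E) = 2*E*(⅖ + E) (N(E) = (E - 2/(-5))*(E + E) = (E - 2*(-⅕))*(2*E) = (E + ⅖)*(2*E) = (⅖ + E)*(2*E) = 2*E*(⅖ + E))
O*N(1²) = -30*1²*(2 + 5*1²) = -30*(2 + 5*1) = -30*(2 + 5) = -30*7 = -75*14/5 = -210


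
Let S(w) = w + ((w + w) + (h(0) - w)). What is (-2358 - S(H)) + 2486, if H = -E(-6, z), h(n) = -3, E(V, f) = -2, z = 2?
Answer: 127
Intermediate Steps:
H = 2 (H = -1*(-2) = 2)
S(w) = -3 + 2*w (S(w) = w + ((w + w) + (-3 - w)) = w + (2*w + (-3 - w)) = w + (-3 + w) = -3 + 2*w)
(-2358 - S(H)) + 2486 = (-2358 - (-3 + 2*2)) + 2486 = (-2358 - (-3 + 4)) + 2486 = (-2358 - 1*1) + 2486 = (-2358 - 1) + 2486 = -2359 + 2486 = 127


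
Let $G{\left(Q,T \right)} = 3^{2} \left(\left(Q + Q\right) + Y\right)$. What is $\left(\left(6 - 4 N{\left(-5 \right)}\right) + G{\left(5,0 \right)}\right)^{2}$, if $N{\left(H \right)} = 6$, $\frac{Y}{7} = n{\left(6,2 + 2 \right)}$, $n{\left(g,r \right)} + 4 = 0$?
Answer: $32400$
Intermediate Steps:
$n{\left(g,r \right)} = -4$ ($n{\left(g,r \right)} = -4 + 0 = -4$)
$Y = -28$ ($Y = 7 \left(-4\right) = -28$)
$G{\left(Q,T \right)} = -252 + 18 Q$ ($G{\left(Q,T \right)} = 3^{2} \left(\left(Q + Q\right) - 28\right) = 9 \left(2 Q - 28\right) = 9 \left(-28 + 2 Q\right) = -252 + 18 Q$)
$\left(\left(6 - 4 N{\left(-5 \right)}\right) + G{\left(5,0 \right)}\right)^{2} = \left(\left(6 - 24\right) + \left(-252 + 18 \cdot 5\right)\right)^{2} = \left(\left(6 - 24\right) + \left(-252 + 90\right)\right)^{2} = \left(-18 - 162\right)^{2} = \left(-180\right)^{2} = 32400$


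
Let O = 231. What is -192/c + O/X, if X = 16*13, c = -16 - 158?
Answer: 13355/6032 ≈ 2.2140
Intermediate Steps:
c = -174
X = 208
-192/c + O/X = -192/(-174) + 231/208 = -192*(-1/174) + 231*(1/208) = 32/29 + 231/208 = 13355/6032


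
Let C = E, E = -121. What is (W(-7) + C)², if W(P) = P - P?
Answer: 14641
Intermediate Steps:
W(P) = 0
C = -121
(W(-7) + C)² = (0 - 121)² = (-121)² = 14641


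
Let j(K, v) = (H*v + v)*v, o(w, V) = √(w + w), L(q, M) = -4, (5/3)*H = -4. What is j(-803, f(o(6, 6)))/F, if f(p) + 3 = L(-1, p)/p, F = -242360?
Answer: 217/3635400 + 7*√3/302950 ≈ 9.9712e-5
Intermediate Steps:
H = -12/5 (H = (⅗)*(-4) = -12/5 ≈ -2.4000)
o(w, V) = √2*√w (o(w, V) = √(2*w) = √2*√w)
f(p) = -3 - 4/p
j(K, v) = -7*v²/5 (j(K, v) = (-12*v/5 + v)*v = (-7*v/5)*v = -7*v²/5)
j(-803, f(o(6, 6)))/F = -7*(-3 - 4*√3/6)²/5/(-242360) = -7*(-3 - 4*√3/6)²/5*(-1/242360) = -7*(-3 - 2*√3/3)²/5*(-1/242360) = 7*(-3 - 2*√3/3)²/1211800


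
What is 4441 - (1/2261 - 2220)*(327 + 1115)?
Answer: 1035434757/323 ≈ 3.2057e+6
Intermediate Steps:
4441 - (1/2261 - 2220)*(327 + 1115) = 4441 - (1/2261 - 2220)*1442 = 4441 - (-5019419)*1442/2261 = 4441 - 1*(-1034000314/323) = 4441 + 1034000314/323 = 1035434757/323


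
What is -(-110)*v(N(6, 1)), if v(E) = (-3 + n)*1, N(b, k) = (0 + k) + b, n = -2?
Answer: -550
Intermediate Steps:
N(b, k) = b + k (N(b, k) = k + b = b + k)
v(E) = -5 (v(E) = (-3 - 2)*1 = -5*1 = -5)
-(-110)*v(N(6, 1)) = -(-110)*(-5) = -1*550 = -550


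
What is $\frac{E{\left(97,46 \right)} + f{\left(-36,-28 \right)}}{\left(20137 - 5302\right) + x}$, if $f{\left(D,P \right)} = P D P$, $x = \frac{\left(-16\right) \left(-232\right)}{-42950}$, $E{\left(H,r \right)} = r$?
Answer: $- \frac{605122550}{318579769} \approx -1.8994$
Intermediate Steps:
$x = - \frac{1856}{21475}$ ($x = 3712 \left(- \frac{1}{42950}\right) = - \frac{1856}{21475} \approx -0.086426$)
$f{\left(D,P \right)} = D P^{2}$
$\frac{E{\left(97,46 \right)} + f{\left(-36,-28 \right)}}{\left(20137 - 5302\right) + x} = \frac{46 - 36 \left(-28\right)^{2}}{\left(20137 - 5302\right) - \frac{1856}{21475}} = \frac{46 - 28224}{14835 - \frac{1856}{21475}} = \frac{46 - 28224}{\frac{318579769}{21475}} = \left(-28178\right) \frac{21475}{318579769} = - \frac{605122550}{318579769}$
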